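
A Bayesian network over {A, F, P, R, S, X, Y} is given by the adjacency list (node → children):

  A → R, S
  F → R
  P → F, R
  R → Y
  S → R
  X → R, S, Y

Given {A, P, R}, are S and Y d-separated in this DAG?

No

We examine all 6 paths between S and Y:
Path 1: S ← A → R → Y
  A is a fork here and A is conditioned on, so the path is blocked at A.
Path 2: S ← A → R ← X → Y
  A is a fork here and A is conditioned on, so the path is blocked at A.
Path 3: S → R → Y
  R is a chain here and R is conditioned on, so the path is blocked at R.
Path 4: S → R ← X → Y
  R is a collider and R is conditioned on, which opens it; X is a fork and X is not conditioned on — no node blocks this path, so it is active.
Path 5: S ← X → Y
  X is a fork and X is not conditioned on — no node blocks this path, so it is active.
Path 6: S ← X → R → Y
  R is a chain here and R is conditioned on, so the path is blocked at R.
Because an active path exists, S and Y are not d-separated.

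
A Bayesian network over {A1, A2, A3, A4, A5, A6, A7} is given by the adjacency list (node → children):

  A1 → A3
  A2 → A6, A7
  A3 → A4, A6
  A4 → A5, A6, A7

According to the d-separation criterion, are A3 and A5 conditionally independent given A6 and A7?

We examine all 3 paths between A3 and A5:
Path 1: A3 → A4 → A5
  A4 is a chain and A4 is not conditioned on — no node blocks this path, so it is active.
Path 2: A3 → A6 ← A4 → A5
  A6 is a collider and A6 is conditioned on, which opens it; A4 is a fork and A4 is not conditioned on — no node blocks this path, so it is active.
Path 3: A3 → A6 ← A2 → A7 ← A4 → A5
  A6 is a collider and A6 is conditioned on, which opens it; A2 is a fork and A2 is not conditioned on; A7 is a collider and A7 is conditioned on, which opens it; A4 is a fork and A4 is not conditioned on — no node blocks this path, so it is active.
Since the path A3 → A4 → A5 is active, A3 and A5 are not d-separated given {A6, A7}.

No — A3 and A5 are not d-separated given {A6, A7}.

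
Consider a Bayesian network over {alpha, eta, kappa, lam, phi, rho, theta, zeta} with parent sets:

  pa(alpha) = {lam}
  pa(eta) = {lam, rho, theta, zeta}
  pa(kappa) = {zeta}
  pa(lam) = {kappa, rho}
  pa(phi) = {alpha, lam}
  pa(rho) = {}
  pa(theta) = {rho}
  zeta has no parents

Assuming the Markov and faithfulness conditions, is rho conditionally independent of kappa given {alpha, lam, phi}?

Enumerating the 6 paths from rho to kappa and testing each for blocking by {alpha, lam, phi}:
  1. rho → eta ← lam ← kappa — eta:collider[blocks]; lam:chain[blocks] ⇒ blocked
  2. rho → eta ← zeta → kappa — eta:collider[blocks]; zeta:fork[open] ⇒ blocked
  3. rho → lam ← kappa — lam:collider[open] ⇒ active
  4. rho → lam → eta ← zeta → kappa — lam:chain[blocks]; eta:collider[blocks]; zeta:fork[open] ⇒ blocked
  5. rho → theta → eta ← lam ← kappa — theta:chain[open]; eta:collider[blocks]; lam:chain[blocks] ⇒ blocked
  6. rho → theta → eta ← zeta → kappa — theta:chain[open]; eta:collider[blocks]; zeta:fork[open] ⇒ blocked
At least one path is unblocked, so d-separation fails.

No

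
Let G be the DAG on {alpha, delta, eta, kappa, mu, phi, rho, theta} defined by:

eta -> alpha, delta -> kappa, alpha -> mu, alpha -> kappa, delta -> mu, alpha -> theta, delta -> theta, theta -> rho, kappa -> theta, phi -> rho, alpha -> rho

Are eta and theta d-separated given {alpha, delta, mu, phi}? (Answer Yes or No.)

Yes

6 paths connect eta and theta; each must be blocked for d-separation to hold:
Path 1: eta → alpha → rho ← theta
  alpha is a chain here and alpha is conditioned on, so the path is blocked at alpha.
Path 2: eta → alpha → mu ← delta → theta
  alpha is a chain here and alpha is conditioned on, so the path is blocked at alpha.
Path 3: eta → alpha → mu ← delta → kappa → theta
  alpha is a chain here and alpha is conditioned on, so the path is blocked at alpha.
Path 4: eta → alpha → theta
  alpha is a chain here and alpha is conditioned on, so the path is blocked at alpha.
Path 5: eta → alpha → kappa → theta
  alpha is a chain here and alpha is conditioned on, so the path is blocked at alpha.
Path 6: eta → alpha → kappa ← delta → theta
  alpha is a chain here and alpha is conditioned on, so the path is blocked at alpha.
Since every path is blocked, d-separation holds.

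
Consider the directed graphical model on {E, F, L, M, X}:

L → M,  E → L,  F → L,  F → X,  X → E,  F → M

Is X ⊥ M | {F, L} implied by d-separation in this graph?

4 paths connect X and M; each must be blocked for d-separation to hold:
  1. X ← F → M — F:fork[blocks] ⇒ blocked
  2. X ← F → L → M — F:fork[blocks]; L:chain[blocks] ⇒ blocked
  3. X → E → L → M — E:chain[open]; L:chain[blocks] ⇒ blocked
  4. X → E → L ← F → M — E:chain[open]; L:collider[open]; F:fork[blocks] ⇒ blocked
Since every path is blocked, d-separation holds.

Yes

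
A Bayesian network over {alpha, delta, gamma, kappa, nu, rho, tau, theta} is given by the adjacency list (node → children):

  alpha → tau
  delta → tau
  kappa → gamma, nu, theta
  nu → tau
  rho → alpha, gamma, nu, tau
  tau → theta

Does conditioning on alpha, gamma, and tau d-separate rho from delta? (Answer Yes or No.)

No — rho and delta are not d-separated given {alpha, gamma, tau}.

6 paths connect rho and delta; each must be blocked for d-separation to hold:
Path 1: rho → nu ← kappa → theta ← tau ← delta
  theta is a collider here and neither theta nor any of its descendants is conditioned on, so the collider stays closed — the path is blocked at theta.
Path 2: rho → nu → tau ← delta
  nu is a chain and nu is not conditioned on; tau is a collider and tau is conditioned on, which opens it — no node blocks this path, so it is active.
Path 3: rho → alpha → tau ← delta
  alpha is a chain here and alpha is conditioned on, so the path is blocked at alpha.
Path 4: rho → tau ← delta
  tau is a collider and tau is conditioned on, which opens it — no node blocks this path, so it is active.
Path 5: rho → gamma ← kappa → theta ← tau ← delta
  theta is a collider here and neither theta nor any of its descendants is conditioned on, so the collider stays closed — the path is blocked at theta.
Path 6: rho → gamma ← kappa → nu → tau ← delta
  gamma is a collider and gamma is conditioned on, which opens it; kappa is a fork and kappa is not conditioned on; nu is a chain and nu is not conditioned on; tau is a collider and tau is conditioned on, which opens it — no node blocks this path, so it is active.
Since the path rho → nu → tau ← delta is active, rho and delta are not d-separated given {alpha, gamma, tau}.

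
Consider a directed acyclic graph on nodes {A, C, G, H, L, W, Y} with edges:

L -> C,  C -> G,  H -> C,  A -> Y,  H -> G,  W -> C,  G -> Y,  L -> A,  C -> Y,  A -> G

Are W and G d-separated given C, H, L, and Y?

6 paths connect W and G; each must be blocked for d-separation to hold:
  1. W → C → Y ← A → G — C:chain[blocks]; Y:collider[open]; A:fork[open] ⇒ blocked
  2. W → C → Y ← G — C:chain[blocks]; Y:collider[open] ⇒ blocked
  3. W → C ← L → A → Y ← G — C:collider[open]; L:fork[blocks]; A:chain[open]; Y:collider[open] ⇒ blocked
  4. W → C ← L → A → G — C:collider[open]; L:fork[blocks]; A:chain[open] ⇒ blocked
  5. W → C → G — C:chain[blocks] ⇒ blocked
  6. W → C ← H → G — C:collider[open]; H:fork[blocks] ⇒ blocked
Since every path is blocked, d-separation holds.

Yes — W and G are d-separated given {C, H, L, Y}.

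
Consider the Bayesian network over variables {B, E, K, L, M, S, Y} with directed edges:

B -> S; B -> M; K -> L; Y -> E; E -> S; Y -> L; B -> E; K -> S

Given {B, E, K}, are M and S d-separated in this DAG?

Yes

There are 3 undirected paths between M and S; checking each against the conditioning set {B, E, K}:
  1. M ← B → S — B:fork[blocks] ⇒ blocked
  2. M ← B → E ← Y → L ← K → S — B:fork[blocks]; E:collider[open]; Y:fork[open]; L:collider[blocks]; K:fork[blocks] ⇒ blocked
  3. M ← B → E → S — B:fork[blocks]; E:chain[blocks] ⇒ blocked
All paths are blocked; M ⊥ S | {B, E, K} holds.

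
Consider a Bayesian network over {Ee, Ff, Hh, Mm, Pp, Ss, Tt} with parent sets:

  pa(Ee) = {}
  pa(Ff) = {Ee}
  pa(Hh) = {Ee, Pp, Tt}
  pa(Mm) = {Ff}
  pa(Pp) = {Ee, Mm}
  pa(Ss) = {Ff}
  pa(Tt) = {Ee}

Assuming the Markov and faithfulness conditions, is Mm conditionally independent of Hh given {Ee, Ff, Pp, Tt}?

We examine all 6 paths between Mm and Hh:
Path 1: Mm → Pp ← Ee → Hh
  Ee is a fork here and Ee is conditioned on, so the path is blocked at Ee.
Path 2: Mm → Pp ← Ee → Tt → Hh
  Ee is a fork here and Ee is conditioned on, so the path is blocked at Ee.
Path 3: Mm → Pp → Hh
  Pp is a chain here and Pp is conditioned on, so the path is blocked at Pp.
Path 4: Mm ← Ff ← Ee → Pp → Hh
  Ff is a chain here and Ff is conditioned on, so the path is blocked at Ff.
Path 5: Mm ← Ff ← Ee → Hh
  Ff is a chain here and Ff is conditioned on, so the path is blocked at Ff.
Path 6: Mm ← Ff ← Ee → Tt → Hh
  Ff is a chain here and Ff is conditioned on, so the path is blocked at Ff.
All paths are blocked; Mm ⊥ Hh | {Ee, Ff, Pp, Tt} holds.

Yes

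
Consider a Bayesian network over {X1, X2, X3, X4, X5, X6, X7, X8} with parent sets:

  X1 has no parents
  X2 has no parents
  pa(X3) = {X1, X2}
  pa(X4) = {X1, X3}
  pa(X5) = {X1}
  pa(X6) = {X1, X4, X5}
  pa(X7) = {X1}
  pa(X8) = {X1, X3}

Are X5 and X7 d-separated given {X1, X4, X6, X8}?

Enumerating the 5 paths from X5 to X7 and testing each for blocking by {X1, X4, X6, X8}:
  1. X5 → X6 ← X1 → X7 — X6:collider[open]; X1:fork[blocks] ⇒ blocked
  2. X5 → X6 ← X4 ← X3 ← X1 → X7 — X6:collider[open]; X4:chain[blocks]; X3:chain[open]; X1:fork[blocks] ⇒ blocked
  3. X5 → X6 ← X4 ← X3 → X8 ← X1 → X7 — X6:collider[open]; X4:chain[blocks]; X3:fork[open]; X8:collider[open]; X1:fork[blocks] ⇒ blocked
  4. X5 → X6 ← X4 ← X1 → X7 — X6:collider[open]; X4:chain[blocks]; X1:fork[blocks] ⇒ blocked
  5. X5 ← X1 → X7 — X1:fork[blocks] ⇒ blocked
Since every path is blocked, d-separation holds.

Yes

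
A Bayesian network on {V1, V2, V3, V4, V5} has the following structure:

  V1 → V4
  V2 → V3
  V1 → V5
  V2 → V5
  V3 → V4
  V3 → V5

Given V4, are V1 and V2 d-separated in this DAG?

There are 4 undirected paths between V1 and V2; checking each against the conditioning set {V4}:
Path 1: V1 → V5 ← V2
  V5 is a collider here and neither V5 nor any of its descendants is conditioned on, so the collider stays closed — the path is blocked at V5.
Path 2: V1 → V5 ← V3 ← V2
  V5 is a collider here and neither V5 nor any of its descendants is conditioned on, so the collider stays closed — the path is blocked at V5.
Path 3: V1 → V4 ← V3 ← V2
  V4 is a collider and V4 is conditioned on, which opens it; V3 is a chain and V3 is not conditioned on — no node blocks this path, so it is active.
Path 4: V1 → V4 ← V3 → V5 ← V2
  V5 is a collider here and neither V5 nor any of its descendants is conditioned on, so the collider stays closed — the path is blocked at V5.
At least one path is unblocked, so d-separation fails.

No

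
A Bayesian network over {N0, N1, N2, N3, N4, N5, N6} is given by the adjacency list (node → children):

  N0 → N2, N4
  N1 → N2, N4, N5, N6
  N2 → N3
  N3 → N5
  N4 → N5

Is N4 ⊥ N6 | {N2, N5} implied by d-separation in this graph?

5 paths connect N4 and N6; each must be blocked for d-separation to hold:
  1. N4 → N5 ← N3 ← N2 ← N1 → N6 — N5:collider[open]; N3:chain[open]; N2:chain[blocks]; N1:fork[open] ⇒ blocked
  2. N4 → N5 ← N1 → N6 — N5:collider[open]; N1:fork[open] ⇒ active
  3. N4 ← N0 → N2 → N3 → N5 ← N1 → N6 — N0:fork[open]; N2:chain[blocks]; N3:chain[open]; N5:collider[open]; N1:fork[open] ⇒ blocked
  4. N4 ← N0 → N2 ← N1 → N6 — N0:fork[open]; N2:collider[open]; N1:fork[open] ⇒ active
  5. N4 ← N1 → N6 — N1:fork[open] ⇒ active
Since the path N4 → N5 ← N1 → N6 is active, N4 and N6 are not d-separated given {N2, N5}.

No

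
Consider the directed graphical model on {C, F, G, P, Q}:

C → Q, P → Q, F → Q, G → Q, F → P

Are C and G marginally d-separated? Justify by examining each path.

Yes

The only undirected path from C to G is:
Path 1: C → Q ← G
  Q is a collider here and neither Q nor any of its descendants is conditioned on, so the collider stays closed — the path is blocked at Q.
All paths are blocked; C ⊥ G | ∅ holds.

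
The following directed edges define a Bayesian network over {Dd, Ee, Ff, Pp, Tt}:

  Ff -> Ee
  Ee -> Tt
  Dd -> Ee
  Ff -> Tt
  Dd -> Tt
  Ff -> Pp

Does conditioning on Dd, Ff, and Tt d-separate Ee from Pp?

Yes

3 paths connect Ee and Pp; each must be blocked for d-separation to hold:
Path 1: Ee → Tt ← Ff → Pp
  Ff is a fork here and Ff is conditioned on, so the path is blocked at Ff.
Path 2: Ee ← Dd → Tt ← Ff → Pp
  Dd is a fork here and Dd is conditioned on, so the path is blocked at Dd.
Path 3: Ee ← Ff → Pp
  Ff is a fork here and Ff is conditioned on, so the path is blocked at Ff.
Since every path is blocked, d-separation holds.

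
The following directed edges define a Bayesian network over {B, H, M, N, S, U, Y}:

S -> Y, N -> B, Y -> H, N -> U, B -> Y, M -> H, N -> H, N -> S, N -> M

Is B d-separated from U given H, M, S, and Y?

Enumerating the 4 paths from B to U and testing each for blocking by {H, M, S, Y}:
Path 1: B → Y ← S ← N → U
  S is a chain here and S is conditioned on, so the path is blocked at S.
Path 2: B → Y → H ← M ← N → U
  Y is a chain here and Y is conditioned on, so the path is blocked at Y.
Path 3: B → Y → H ← N → U
  Y is a chain here and Y is conditioned on, so the path is blocked at Y.
Path 4: B ← N → U
  N is a fork and N is not conditioned on — no node blocks this path, so it is active.
Because an active path exists, B and U are not d-separated.

No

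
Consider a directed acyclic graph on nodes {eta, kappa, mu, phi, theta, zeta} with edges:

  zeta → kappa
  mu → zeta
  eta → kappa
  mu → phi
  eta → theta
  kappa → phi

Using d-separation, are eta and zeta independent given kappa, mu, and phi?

No — eta and zeta are not d-separated given {kappa, mu, phi}.

There are 2 undirected paths between eta and zeta; checking each against the conditioning set {kappa, mu, phi}:
  1. eta → kappa ← zeta — kappa:collider[open] ⇒ active
  2. eta → kappa → phi ← mu → zeta — kappa:chain[blocks]; phi:collider[open]; mu:fork[blocks] ⇒ blocked
Since the path eta → kappa ← zeta is active, eta and zeta are not d-separated given {kappa, mu, phi}.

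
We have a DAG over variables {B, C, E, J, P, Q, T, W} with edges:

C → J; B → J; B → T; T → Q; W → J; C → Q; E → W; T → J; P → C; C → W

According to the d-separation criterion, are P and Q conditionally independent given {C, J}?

Yes — P and Q are d-separated given {C, J}.

Enumerating the 5 paths from P to Q and testing each for blocking by {C, J}:
  1. P → C → J ← B → T → Q — C:chain[blocks]; J:collider[open]; B:fork[open]; T:chain[open] ⇒ blocked
  2. P → C → J ← T → Q — C:chain[blocks]; J:collider[open]; T:fork[open] ⇒ blocked
  3. P → C → Q — C:chain[blocks] ⇒ blocked
  4. P → C → W → J ← B → T → Q — C:chain[blocks]; W:chain[open]; J:collider[open]; B:fork[open]; T:chain[open] ⇒ blocked
  5. P → C → W → J ← T → Q — C:chain[blocks]; W:chain[open]; J:collider[open]; T:fork[open] ⇒ blocked
All paths are blocked; P ⊥ Q | {C, J} holds.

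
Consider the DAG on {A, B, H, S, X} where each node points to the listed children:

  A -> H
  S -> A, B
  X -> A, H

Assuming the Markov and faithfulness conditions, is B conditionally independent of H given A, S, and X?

2 paths connect B and H; each must be blocked for d-separation to hold:
Path 1: B ← S → A ← X → H
  S is a fork here and S is conditioned on, so the path is blocked at S.
Path 2: B ← S → A → H
  S is a fork here and S is conditioned on, so the path is blocked at S.
All paths are blocked; B ⊥ H | {A, S, X} holds.

Yes — B and H are d-separated given {A, S, X}.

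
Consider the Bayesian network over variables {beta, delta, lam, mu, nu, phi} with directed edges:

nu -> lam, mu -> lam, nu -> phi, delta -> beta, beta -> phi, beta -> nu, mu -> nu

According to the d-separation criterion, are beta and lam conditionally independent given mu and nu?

We examine all 4 paths between beta and lam:
Path 1: beta → nu → lam
  nu is a chain here and nu is conditioned on, so the path is blocked at nu.
Path 2: beta → nu ← mu → lam
  mu is a fork here and mu is conditioned on, so the path is blocked at mu.
Path 3: beta → phi ← nu → lam
  phi is a collider here and neither phi nor any of its descendants is conditioned on, so the collider stays closed — the path is blocked at phi.
Path 4: beta → phi ← nu ← mu → lam
  phi is a collider here and neither phi nor any of its descendants is conditioned on, so the collider stays closed — the path is blocked at phi.
Since every path is blocked, d-separation holds.

Yes — beta and lam are d-separated given {mu, nu}.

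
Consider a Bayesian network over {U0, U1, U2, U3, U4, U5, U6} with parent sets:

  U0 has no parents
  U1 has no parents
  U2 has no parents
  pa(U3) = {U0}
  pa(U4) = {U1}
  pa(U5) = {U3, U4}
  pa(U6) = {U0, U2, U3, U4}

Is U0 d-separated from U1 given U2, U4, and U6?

There are 4 undirected paths between U0 and U1; checking each against the conditioning set {U2, U4, U6}:
  1. U0 → U3 → U6 ← U4 ← U1 — U3:chain[open]; U6:collider[open]; U4:chain[blocks] ⇒ blocked
  2. U0 → U3 → U5 ← U4 ← U1 — U3:chain[open]; U5:collider[blocks]; U4:chain[blocks] ⇒ blocked
  3. U0 → U6 ← U3 → U5 ← U4 ← U1 — U6:collider[open]; U3:fork[open]; U5:collider[blocks]; U4:chain[blocks] ⇒ blocked
  4. U0 → U6 ← U4 ← U1 — U6:collider[open]; U4:chain[blocks] ⇒ blocked
Since every path is blocked, d-separation holds.

Yes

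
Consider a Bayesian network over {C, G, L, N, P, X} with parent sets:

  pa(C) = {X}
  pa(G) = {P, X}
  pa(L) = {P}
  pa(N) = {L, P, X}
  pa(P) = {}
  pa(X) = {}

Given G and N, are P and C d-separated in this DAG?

No

We examine all 3 paths between P and C:
  1. P → G ← X → C — G:collider[open]; X:fork[open] ⇒ active
  2. P → L → N ← X → C — L:chain[open]; N:collider[open]; X:fork[open] ⇒ active
  3. P → N ← X → C — N:collider[open]; X:fork[open] ⇒ active
Because an active path exists, P and C are not d-separated.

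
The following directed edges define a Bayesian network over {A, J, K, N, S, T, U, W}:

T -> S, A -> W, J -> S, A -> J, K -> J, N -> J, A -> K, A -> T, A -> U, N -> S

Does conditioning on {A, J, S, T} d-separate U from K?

We examine all 4 paths between U and K:
Path 1: U ← A → K
  A is a fork here and A is conditioned on, so the path is blocked at A.
Path 2: U ← A → T → S ← N → J ← K
  A is a fork here and A is conditioned on, so the path is blocked at A.
Path 3: U ← A → T → S ← J ← K
  A is a fork here and A is conditioned on, so the path is blocked at A.
Path 4: U ← A → J ← K
  A is a fork here and A is conditioned on, so the path is blocked at A.
Every path is blocked, so U and K are d-separated given {A, J, S, T}.

Yes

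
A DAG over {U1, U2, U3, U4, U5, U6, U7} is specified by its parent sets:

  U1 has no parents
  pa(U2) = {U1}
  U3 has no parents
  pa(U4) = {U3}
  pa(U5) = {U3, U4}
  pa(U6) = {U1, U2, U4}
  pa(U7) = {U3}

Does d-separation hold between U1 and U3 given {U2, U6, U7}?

There are 4 undirected paths between U1 and U3; checking each against the conditioning set {U2, U6, U7}:
  1. U1 → U6 ← U4 ← U3 — U6:collider[open]; U4:chain[open] ⇒ active
  2. U1 → U6 ← U4 → U5 ← U3 — U6:collider[open]; U4:fork[open]; U5:collider[blocks] ⇒ blocked
  3. U1 → U2 → U6 ← U4 ← U3 — U2:chain[blocks]; U6:collider[open]; U4:chain[open] ⇒ blocked
  4. U1 → U2 → U6 ← U4 → U5 ← U3 — U2:chain[blocks]; U6:collider[open]; U4:fork[open]; U5:collider[blocks] ⇒ blocked
Since the path U1 → U6 ← U4 ← U3 is active, U1 and U3 are not d-separated given {U2, U6, U7}.

No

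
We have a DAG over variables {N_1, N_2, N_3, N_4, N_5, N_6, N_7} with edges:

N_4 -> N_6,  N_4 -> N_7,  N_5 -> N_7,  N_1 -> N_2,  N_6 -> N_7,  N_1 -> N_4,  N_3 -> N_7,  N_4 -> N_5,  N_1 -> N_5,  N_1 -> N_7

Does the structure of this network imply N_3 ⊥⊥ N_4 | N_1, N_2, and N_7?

No

There are 6 undirected paths between N_3 and N_4; checking each against the conditioning set {N_1, N_2, N_7}:
Path 1: N_3 → N_7 ← N_1 → N_5 ← N_4
  N_1 is a fork here and N_1 is conditioned on, so the path is blocked at N_1.
Path 2: N_3 → N_7 ← N_1 → N_4
  N_1 is a fork here and N_1 is conditioned on, so the path is blocked at N_1.
Path 3: N_3 → N_7 ← N_5 ← N_1 → N_4
  N_1 is a fork here and N_1 is conditioned on, so the path is blocked at N_1.
Path 4: N_3 → N_7 ← N_5 ← N_4
  N_7 is a collider and N_7 is conditioned on, which opens it; N_5 is a chain and N_5 is not conditioned on — no node blocks this path, so it is active.
Path 5: N_3 → N_7 ← N_6 ← N_4
  N_7 is a collider and N_7 is conditioned on, which opens it; N_6 is a chain and N_6 is not conditioned on — no node blocks this path, so it is active.
Path 6: N_3 → N_7 ← N_4
  N_7 is a collider and N_7 is conditioned on, which opens it — no node blocks this path, so it is active.
Because an active path exists, N_3 and N_4 are not d-separated.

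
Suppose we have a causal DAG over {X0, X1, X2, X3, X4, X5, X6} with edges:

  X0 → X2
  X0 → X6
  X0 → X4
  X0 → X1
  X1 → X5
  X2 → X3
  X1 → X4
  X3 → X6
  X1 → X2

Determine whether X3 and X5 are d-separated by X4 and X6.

Enumerating the 6 paths from X3 to X5 and testing each for blocking by {X4, X6}:
  1. X3 → X6 ← X0 → X2 ← X1 → X5 — X6:collider[open]; X0:fork[open]; X2:collider[open]; X1:fork[open] ⇒ active
  2. X3 → X6 ← X0 → X4 ← X1 → X5 — X6:collider[open]; X0:fork[open]; X4:collider[open]; X1:fork[open] ⇒ active
  3. X3 → X6 ← X0 → X1 → X5 — X6:collider[open]; X0:fork[open]; X1:chain[open] ⇒ active
  4. X3 ← X2 ← X1 → X5 — X2:chain[open]; X1:fork[open] ⇒ active
  5. X3 ← X2 ← X0 → X4 ← X1 → X5 — X2:chain[open]; X0:fork[open]; X4:collider[open]; X1:fork[open] ⇒ active
  6. X3 ← X2 ← X0 → X1 → X5 — X2:chain[open]; X0:fork[open]; X1:chain[open] ⇒ active
Since the path X3 → X6 ← X0 → X2 ← X1 → X5 is active, X3 and X5 are not d-separated given {X4, X6}.

No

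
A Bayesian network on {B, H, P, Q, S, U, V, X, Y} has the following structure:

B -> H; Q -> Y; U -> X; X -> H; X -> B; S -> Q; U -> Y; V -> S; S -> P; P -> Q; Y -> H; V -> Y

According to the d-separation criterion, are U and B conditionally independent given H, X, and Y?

Yes — U and B are d-separated given {H, X, Y}.

4 paths connect U and B; each must be blocked for d-separation to hold:
Path 1: U → X → B
  X is a chain here and X is conditioned on, so the path is blocked at X.
Path 2: U → X → H ← B
  X is a chain here and X is conditioned on, so the path is blocked at X.
Path 3: U → Y → H ← B
  Y is a chain here and Y is conditioned on, so the path is blocked at Y.
Path 4: U → Y → H ← X → B
  Y is a chain here and Y is conditioned on, so the path is blocked at Y.
Since every path is blocked, d-separation holds.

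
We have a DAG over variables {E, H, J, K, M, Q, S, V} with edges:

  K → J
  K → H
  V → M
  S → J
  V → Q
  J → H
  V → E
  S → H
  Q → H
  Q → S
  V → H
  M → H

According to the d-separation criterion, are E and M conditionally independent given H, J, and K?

We examine all 6 paths between E and M:
Path 1: E ← V → M
  V is a fork and V is not conditioned on — no node blocks this path, so it is active.
Path 2: E ← V → Q → H ← M
  V is a fork and V is not conditioned on; Q is a chain and Q is not conditioned on; H is a collider and H is conditioned on, which opens it — no node blocks this path, so it is active.
Path 3: E ← V → Q → S → J ← K → H ← M
  K is a fork here and K is conditioned on, so the path is blocked at K.
Path 4: E ← V → Q → S → J → H ← M
  J is a chain here and J is conditioned on, so the path is blocked at J.
Path 5: E ← V → Q → S → H ← M
  V is a fork and V is not conditioned on; Q is a chain and Q is not conditioned on; S is a chain and S is not conditioned on; H is a collider and H is conditioned on, which opens it — no node blocks this path, so it is active.
Path 6: E ← V → H ← M
  V is a fork and V is not conditioned on; H is a collider and H is conditioned on, which opens it — no node blocks this path, so it is active.
Because an active path exists, E and M are not d-separated.

No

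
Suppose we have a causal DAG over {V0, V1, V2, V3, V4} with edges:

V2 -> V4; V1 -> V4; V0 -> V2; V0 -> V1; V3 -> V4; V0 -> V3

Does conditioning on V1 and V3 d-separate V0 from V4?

No

3 paths connect V0 and V4; each must be blocked for d-separation to hold:
  1. V0 → V2 → V4 — V2:chain[open] ⇒ active
  2. V0 → V3 → V4 — V3:chain[blocks] ⇒ blocked
  3. V0 → V1 → V4 — V1:chain[blocks] ⇒ blocked
At least one path is unblocked, so d-separation fails.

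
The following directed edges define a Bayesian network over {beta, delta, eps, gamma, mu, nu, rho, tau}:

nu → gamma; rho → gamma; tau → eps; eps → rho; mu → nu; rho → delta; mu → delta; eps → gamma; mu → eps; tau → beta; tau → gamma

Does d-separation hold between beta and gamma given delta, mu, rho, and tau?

We examine all 6 paths between beta and gamma:
Path 1: beta ← tau → eps ← mu → nu → gamma
  tau is a fork here and tau is conditioned on, so the path is blocked at tau.
Path 2: beta ← tau → eps ← mu → delta ← rho → gamma
  tau is a fork here and tau is conditioned on, so the path is blocked at tau.
Path 3: beta ← tau → eps → gamma
  tau is a fork here and tau is conditioned on, so the path is blocked at tau.
Path 4: beta ← tau → eps → rho → gamma
  tau is a fork here and tau is conditioned on, so the path is blocked at tau.
Path 5: beta ← tau → eps → rho → delta ← mu → nu → gamma
  tau is a fork here and tau is conditioned on, so the path is blocked at tau.
Path 6: beta ← tau → gamma
  tau is a fork here and tau is conditioned on, so the path is blocked at tau.
Every path is blocked, so beta and gamma are d-separated given {delta, mu, rho, tau}.

Yes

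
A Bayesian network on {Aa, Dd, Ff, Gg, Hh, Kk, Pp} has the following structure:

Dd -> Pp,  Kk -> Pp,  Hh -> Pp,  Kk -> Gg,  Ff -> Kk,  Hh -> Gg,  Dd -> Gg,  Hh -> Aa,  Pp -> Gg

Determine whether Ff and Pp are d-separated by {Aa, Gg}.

We examine all 4 paths between Ff and Pp:
Path 1: Ff → Kk → Gg ← Hh → Pp
  Kk is a chain and Kk is not conditioned on; Gg is a collider and Gg is conditioned on, which opens it; Hh is a fork and Hh is not conditioned on — no node blocks this path, so it is active.
Path 2: Ff → Kk → Gg ← Pp
  Kk is a chain and Kk is not conditioned on; Gg is a collider and Gg is conditioned on, which opens it — no node blocks this path, so it is active.
Path 3: Ff → Kk → Gg ← Dd → Pp
  Kk is a chain and Kk is not conditioned on; Gg is a collider and Gg is conditioned on, which opens it; Dd is a fork and Dd is not conditioned on — no node blocks this path, so it is active.
Path 4: Ff → Kk → Pp
  Kk is a chain and Kk is not conditioned on — no node blocks this path, so it is active.
Since the path Ff → Kk → Gg ← Hh → Pp is active, Ff and Pp are not d-separated given {Aa, Gg}.

No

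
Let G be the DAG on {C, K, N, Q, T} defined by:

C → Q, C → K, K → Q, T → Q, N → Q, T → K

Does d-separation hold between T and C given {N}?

Enumerating the 4 paths from T to C and testing each for blocking by {N}:
Path 1: T → Q ← C
  Q is a collider here and neither Q nor any of its descendants is conditioned on, so the collider stays closed — the path is blocked at Q.
Path 2: T → Q ← K ← C
  Q is a collider here and neither Q nor any of its descendants is conditioned on, so the collider stays closed — the path is blocked at Q.
Path 3: T → K ← C
  K is a collider here and neither K nor any of its descendants is conditioned on, so the collider stays closed — the path is blocked at K.
Path 4: T → K → Q ← C
  Q is a collider here and neither Q nor any of its descendants is conditioned on, so the collider stays closed — the path is blocked at Q.
All paths are blocked; T ⊥ C | {N} holds.

Yes — T and C are d-separated given {N}.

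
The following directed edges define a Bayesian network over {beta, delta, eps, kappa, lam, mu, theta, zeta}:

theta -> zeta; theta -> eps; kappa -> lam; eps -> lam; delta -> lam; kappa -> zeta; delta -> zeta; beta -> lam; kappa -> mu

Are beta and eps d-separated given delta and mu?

3 paths connect beta and eps; each must be blocked for d-separation to hold:
Path 1: beta → lam ← delta → zeta ← theta → eps
  lam is a collider here and neither lam nor any of its descendants is conditioned on, so the collider stays closed — the path is blocked at lam.
Path 2: beta → lam ← kappa → zeta ← theta → eps
  lam is a collider here and neither lam nor any of its descendants is conditioned on, so the collider stays closed — the path is blocked at lam.
Path 3: beta → lam ← eps
  lam is a collider here and neither lam nor any of its descendants is conditioned on, so the collider stays closed — the path is blocked at lam.
Every path is blocked, so beta and eps are d-separated given {delta, mu}.

Yes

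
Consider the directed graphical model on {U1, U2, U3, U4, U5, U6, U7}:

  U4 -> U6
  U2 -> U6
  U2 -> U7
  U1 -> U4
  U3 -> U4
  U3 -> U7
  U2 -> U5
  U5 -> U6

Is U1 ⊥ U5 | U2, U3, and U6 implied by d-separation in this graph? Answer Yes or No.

No

4 paths connect U1 and U5; each must be blocked for d-separation to hold:
Path 1: U1 → U4 ← U3 → U7 ← U2 → U6 ← U5
  U3 is a fork here and U3 is conditioned on, so the path is blocked at U3.
Path 2: U1 → U4 ← U3 → U7 ← U2 → U5
  U3 is a fork here and U3 is conditioned on, so the path is blocked at U3.
Path 3: U1 → U4 → U6 ← U2 → U5
  U2 is a fork here and U2 is conditioned on, so the path is blocked at U2.
Path 4: U1 → U4 → U6 ← U5
  U4 is a chain and U4 is not conditioned on; U6 is a collider and U6 is conditioned on, which opens it — no node blocks this path, so it is active.
Because an active path exists, U1 and U5 are not d-separated.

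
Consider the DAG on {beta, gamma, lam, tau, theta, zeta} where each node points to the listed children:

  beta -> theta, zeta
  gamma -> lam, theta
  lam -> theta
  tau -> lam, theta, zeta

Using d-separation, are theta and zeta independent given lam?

There are 4 undirected paths between theta and zeta; checking each against the conditioning set {lam}:
Path 1: theta ← tau → zeta
  tau is a fork and tau is not conditioned on — no node blocks this path, so it is active.
Path 2: theta ← lam ← tau → zeta
  lam is a chain here and lam is conditioned on, so the path is blocked at lam.
Path 3: theta ← beta → zeta
  beta is a fork and beta is not conditioned on — no node blocks this path, so it is active.
Path 4: theta ← gamma → lam ← tau → zeta
  gamma is a fork and gamma is not conditioned on; lam is a collider and lam is conditioned on, which opens it; tau is a fork and tau is not conditioned on — no node blocks this path, so it is active.
Because an active path exists, theta and zeta are not d-separated.

No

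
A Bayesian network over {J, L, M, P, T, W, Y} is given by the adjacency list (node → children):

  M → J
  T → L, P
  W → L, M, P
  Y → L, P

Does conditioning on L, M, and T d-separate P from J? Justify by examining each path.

Yes

Enumerating the 3 paths from P to J and testing each for blocking by {L, M, T}:
Path 1: P ← W → M → J
  M is a chain here and M is conditioned on, so the path is blocked at M.
Path 2: P ← T → L ← W → M → J
  T is a fork here and T is conditioned on, so the path is blocked at T.
Path 3: P ← Y → L ← W → M → J
  M is a chain here and M is conditioned on, so the path is blocked at M.
Every path is blocked, so P and J are d-separated given {L, M, T}.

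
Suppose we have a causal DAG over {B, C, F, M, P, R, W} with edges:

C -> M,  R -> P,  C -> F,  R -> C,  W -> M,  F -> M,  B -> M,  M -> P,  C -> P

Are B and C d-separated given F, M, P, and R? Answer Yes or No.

No — B and C are not d-separated given {F, M, P, R}.

There are 4 undirected paths between B and C; checking each against the conditioning set {F, M, P, R}:
Path 1: B → M ← F ← C
  F is a chain here and F is conditioned on, so the path is blocked at F.
Path 2: B → M ← C
  M is a collider and M is conditioned on, which opens it — no node blocks this path, so it is active.
Path 3: B → M → P ← R → C
  M is a chain here and M is conditioned on, so the path is blocked at M.
Path 4: B → M → P ← C
  M is a chain here and M is conditioned on, so the path is blocked at M.
Since the path B → M ← C is active, B and C are not d-separated given {F, M, P, R}.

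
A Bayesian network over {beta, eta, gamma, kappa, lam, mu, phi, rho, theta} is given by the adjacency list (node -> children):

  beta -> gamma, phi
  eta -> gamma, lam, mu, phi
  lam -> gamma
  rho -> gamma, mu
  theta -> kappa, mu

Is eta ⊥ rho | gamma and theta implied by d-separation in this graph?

No

4 paths connect eta and rho; each must be blocked for d-separation to hold:
Path 1: eta → gamma ← rho
  gamma is a collider and gamma is conditioned on, which opens it — no node blocks this path, so it is active.
Path 2: eta → lam → gamma ← rho
  lam is a chain and lam is not conditioned on; gamma is a collider and gamma is conditioned on, which opens it — no node blocks this path, so it is active.
Path 3: eta → phi ← beta → gamma ← rho
  phi is a collider here and neither phi nor any of its descendants is conditioned on, so the collider stays closed — the path is blocked at phi.
Path 4: eta → mu ← rho
  mu is a collider here and neither mu nor any of its descendants is conditioned on, so the collider stays closed — the path is blocked at mu.
Since the path eta → gamma ← rho is active, eta and rho are not d-separated given {gamma, theta}.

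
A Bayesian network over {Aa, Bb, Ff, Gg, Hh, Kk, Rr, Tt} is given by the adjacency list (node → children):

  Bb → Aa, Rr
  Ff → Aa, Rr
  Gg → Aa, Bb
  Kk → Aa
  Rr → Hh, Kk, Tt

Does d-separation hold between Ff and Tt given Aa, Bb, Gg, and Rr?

Yes

Enumerating the 4 paths from Ff to Tt and testing each for blocking by {Aa, Bb, Gg, Rr}:
  1. Ff → Rr → Tt — Rr:chain[blocks] ⇒ blocked
  2. Ff → Aa ← Kk ← Rr → Tt — Aa:collider[open]; Kk:chain[open]; Rr:fork[blocks] ⇒ blocked
  3. Ff → Aa ← Bb → Rr → Tt — Aa:collider[open]; Bb:fork[blocks]; Rr:chain[blocks] ⇒ blocked
  4. Ff → Aa ← Gg → Bb → Rr → Tt — Aa:collider[open]; Gg:fork[blocks]; Bb:chain[blocks]; Rr:chain[blocks] ⇒ blocked
All paths are blocked; Ff ⊥ Tt | {Aa, Bb, Gg, Rr} holds.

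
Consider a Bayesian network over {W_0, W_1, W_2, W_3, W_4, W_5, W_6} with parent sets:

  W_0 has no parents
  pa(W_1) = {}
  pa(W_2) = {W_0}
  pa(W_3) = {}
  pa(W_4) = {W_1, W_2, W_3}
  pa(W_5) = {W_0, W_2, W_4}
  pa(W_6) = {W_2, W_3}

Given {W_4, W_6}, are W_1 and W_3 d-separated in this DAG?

We examine all 4 paths between W_1 and W_3:
Path 1: W_1 → W_4 ← W_3
  W_4 is a collider and W_4 is conditioned on, which opens it — no node blocks this path, so it is active.
Path 2: W_1 → W_4 ← W_2 → W_6 ← W_3
  W_4 is a collider and W_4 is conditioned on, which opens it; W_2 is a fork and W_2 is not conditioned on; W_6 is a collider and W_6 is conditioned on, which opens it — no node blocks this path, so it is active.
Path 3: W_1 → W_4 → W_5 ← W_0 → W_2 → W_6 ← W_3
  W_4 is a chain here and W_4 is conditioned on, so the path is blocked at W_4.
Path 4: W_1 → W_4 → W_5 ← W_2 → W_6 ← W_3
  W_4 is a chain here and W_4 is conditioned on, so the path is blocked at W_4.
Because an active path exists, W_1 and W_3 are not d-separated.

No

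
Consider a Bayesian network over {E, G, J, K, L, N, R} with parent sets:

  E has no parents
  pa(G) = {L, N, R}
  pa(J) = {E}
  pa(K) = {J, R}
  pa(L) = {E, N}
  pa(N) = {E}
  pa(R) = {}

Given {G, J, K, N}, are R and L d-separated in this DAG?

There are 6 undirected paths between R and L; checking each against the conditioning set {G, J, K, N}:
Path 1: R → G ← N → L
  N is a fork here and N is conditioned on, so the path is blocked at N.
Path 2: R → G ← N ← E → L
  N is a chain here and N is conditioned on, so the path is blocked at N.
Path 3: R → G ← L
  G is a collider and G is conditioned on, which opens it — no node blocks this path, so it is active.
Path 4: R → K ← J ← E → N → G ← L
  J is a chain here and J is conditioned on, so the path is blocked at J.
Path 5: R → K ← J ← E → N → L
  J is a chain here and J is conditioned on, so the path is blocked at J.
Path 6: R → K ← J ← E → L
  J is a chain here and J is conditioned on, so the path is blocked at J.
At least one path is unblocked, so d-separation fails.

No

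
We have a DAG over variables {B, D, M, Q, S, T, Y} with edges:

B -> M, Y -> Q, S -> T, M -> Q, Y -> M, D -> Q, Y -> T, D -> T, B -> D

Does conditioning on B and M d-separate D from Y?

Enumerating the 5 paths from D to Y and testing each for blocking by {B, M}:
Path 1: D → T ← Y
  T is a collider here and neither T nor any of its descendants is conditioned on, so the collider stays closed — the path is blocked at T.
Path 2: D → Q ← Y
  Q is a collider here and neither Q nor any of its descendants is conditioned on, so the collider stays closed — the path is blocked at Q.
Path 3: D → Q ← M ← Y
  Q is a collider here and neither Q nor any of its descendants is conditioned on, so the collider stays closed — the path is blocked at Q.
Path 4: D ← B → M ← Y
  B is a fork here and B is conditioned on, so the path is blocked at B.
Path 5: D ← B → M → Q ← Y
  B is a fork here and B is conditioned on, so the path is blocked at B.
All paths are blocked; D ⊥ Y | {B, M} holds.

Yes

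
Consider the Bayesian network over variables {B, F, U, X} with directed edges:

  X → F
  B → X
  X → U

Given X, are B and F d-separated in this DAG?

Yes

Only one path connects B and F:
Path 1: B → X → F
  X is a chain here and X is conditioned on, so the path is blocked at X.
Since every path is blocked, d-separation holds.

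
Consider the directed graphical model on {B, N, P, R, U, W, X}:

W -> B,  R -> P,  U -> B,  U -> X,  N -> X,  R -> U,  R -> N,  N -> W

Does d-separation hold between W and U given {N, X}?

We examine all 3 paths between W and U:
Path 1: W → B ← U
  B is a collider here and neither B nor any of its descendants is conditioned on, so the collider stays closed — the path is blocked at B.
Path 2: W ← N → X ← U
  N is a fork here and N is conditioned on, so the path is blocked at N.
Path 3: W ← N ← R → U
  N is a chain here and N is conditioned on, so the path is blocked at N.
All paths are blocked; W ⊥ U | {N, X} holds.

Yes — W and U are d-separated given {N, X}.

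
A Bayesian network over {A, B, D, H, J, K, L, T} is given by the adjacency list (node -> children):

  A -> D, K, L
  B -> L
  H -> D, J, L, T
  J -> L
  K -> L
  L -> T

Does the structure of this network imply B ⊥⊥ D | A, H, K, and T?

5 paths connect B and D; each must be blocked for d-separation to hold:
Path 1: B → L → T ← H → D
  H is a fork here and H is conditioned on, so the path is blocked at H.
Path 2: B → L ← J ← H → D
  H is a fork here and H is conditioned on, so the path is blocked at H.
Path 3: B → L ← H → D
  H is a fork here and H is conditioned on, so the path is blocked at H.
Path 4: B → L ← A → D
  A is a fork here and A is conditioned on, so the path is blocked at A.
Path 5: B → L ← K ← A → D
  K is a chain here and K is conditioned on, so the path is blocked at K.
Every path is blocked, so B and D are d-separated given {A, H, K, T}.

Yes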